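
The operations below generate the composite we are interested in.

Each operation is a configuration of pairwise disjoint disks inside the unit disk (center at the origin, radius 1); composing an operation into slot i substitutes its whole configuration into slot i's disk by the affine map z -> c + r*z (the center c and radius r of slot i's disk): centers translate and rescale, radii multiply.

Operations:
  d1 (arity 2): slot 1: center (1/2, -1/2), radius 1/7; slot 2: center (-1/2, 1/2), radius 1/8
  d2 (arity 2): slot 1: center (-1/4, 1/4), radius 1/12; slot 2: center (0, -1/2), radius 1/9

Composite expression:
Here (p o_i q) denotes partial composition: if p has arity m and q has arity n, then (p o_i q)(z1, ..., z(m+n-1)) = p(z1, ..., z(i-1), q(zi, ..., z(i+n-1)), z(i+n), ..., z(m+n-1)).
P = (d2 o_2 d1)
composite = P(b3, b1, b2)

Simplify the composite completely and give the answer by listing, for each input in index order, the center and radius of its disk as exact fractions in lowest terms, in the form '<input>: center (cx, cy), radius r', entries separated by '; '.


Follow each b-input down from d2: c' goes to c + r*c', radius to r*r'.
tracing b3 down its 1-map path: center (-1/4, 1/4), radius 1/12
tracing b1 down its 2-map path: center (1/18, -5/9), radius 1/63
tracing b2 down its 2-map path: center (-1/18, -4/9), radius 1/72

b1: center (1/18, -5/9), radius 1/63; b2: center (-1/18, -4/9), radius 1/72; b3: center (-1/4, 1/4), radius 1/12


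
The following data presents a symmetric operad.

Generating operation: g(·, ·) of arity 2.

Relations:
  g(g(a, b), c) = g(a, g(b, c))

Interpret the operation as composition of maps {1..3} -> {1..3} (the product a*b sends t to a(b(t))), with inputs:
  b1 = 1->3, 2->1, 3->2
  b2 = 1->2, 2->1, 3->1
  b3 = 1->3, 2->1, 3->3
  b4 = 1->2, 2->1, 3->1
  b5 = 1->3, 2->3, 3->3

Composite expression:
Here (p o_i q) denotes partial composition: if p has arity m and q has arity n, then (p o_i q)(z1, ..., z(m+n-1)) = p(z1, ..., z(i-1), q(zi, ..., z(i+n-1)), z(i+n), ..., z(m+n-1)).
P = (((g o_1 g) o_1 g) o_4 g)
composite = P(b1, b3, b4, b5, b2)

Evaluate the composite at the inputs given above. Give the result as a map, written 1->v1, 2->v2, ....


1->2, 2->2, 3->2

g(b1, b3) = 1->2, 2->3, 3->2
g(g(b1, b3), b4) = 1->3, 2->2, 3->2
g(b5, b2) = 1->3, 2->3, 3->3
g(g(g(b1, b3), b4), g(b5, b2)) = 1->2, 2->2, 3->2


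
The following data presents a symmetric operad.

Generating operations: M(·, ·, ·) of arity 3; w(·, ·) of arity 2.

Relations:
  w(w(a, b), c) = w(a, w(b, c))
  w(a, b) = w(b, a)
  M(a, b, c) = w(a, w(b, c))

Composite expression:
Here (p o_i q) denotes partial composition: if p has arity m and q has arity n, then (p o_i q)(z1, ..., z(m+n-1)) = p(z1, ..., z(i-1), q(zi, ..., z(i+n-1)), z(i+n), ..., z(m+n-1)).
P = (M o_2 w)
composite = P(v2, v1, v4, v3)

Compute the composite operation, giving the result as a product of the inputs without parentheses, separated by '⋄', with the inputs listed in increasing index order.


Key point: M commutes, so take the v-inputs in any fixed order.
w(v1, v4) reduces to v1 ⋄ v4
M(v2, w(v1, v4), v3) reduces to v2 ⋄ v1 ⋄ v4 ⋄ v3
sorting the factors by input index: v1 ⋄ v2 ⋄ v3 ⋄ v4

v1 ⋄ v2 ⋄ v3 ⋄ v4


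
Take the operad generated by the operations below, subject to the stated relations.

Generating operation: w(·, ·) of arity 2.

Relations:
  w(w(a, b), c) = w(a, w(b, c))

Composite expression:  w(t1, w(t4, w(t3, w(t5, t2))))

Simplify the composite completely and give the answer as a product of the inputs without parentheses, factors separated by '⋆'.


t1 ⋆ t4 ⋆ t3 ⋆ t5 ⋆ t2

All parenthesizations of w agree; list the t-inputs left to right.
w(t5, t2) reduces to t5 ⋆ t2
w(t3, w(t5, t2)) reduces to t3 ⋆ t5 ⋆ t2
w(t4, w(t3, w(t5, t2))) reduces to t4 ⋆ t3 ⋆ t5 ⋆ t2
w(t1, w(t4, w(t3, w(t5, t2)))) reduces to t1 ⋆ t4 ⋆ t3 ⋆ t5 ⋆ t2


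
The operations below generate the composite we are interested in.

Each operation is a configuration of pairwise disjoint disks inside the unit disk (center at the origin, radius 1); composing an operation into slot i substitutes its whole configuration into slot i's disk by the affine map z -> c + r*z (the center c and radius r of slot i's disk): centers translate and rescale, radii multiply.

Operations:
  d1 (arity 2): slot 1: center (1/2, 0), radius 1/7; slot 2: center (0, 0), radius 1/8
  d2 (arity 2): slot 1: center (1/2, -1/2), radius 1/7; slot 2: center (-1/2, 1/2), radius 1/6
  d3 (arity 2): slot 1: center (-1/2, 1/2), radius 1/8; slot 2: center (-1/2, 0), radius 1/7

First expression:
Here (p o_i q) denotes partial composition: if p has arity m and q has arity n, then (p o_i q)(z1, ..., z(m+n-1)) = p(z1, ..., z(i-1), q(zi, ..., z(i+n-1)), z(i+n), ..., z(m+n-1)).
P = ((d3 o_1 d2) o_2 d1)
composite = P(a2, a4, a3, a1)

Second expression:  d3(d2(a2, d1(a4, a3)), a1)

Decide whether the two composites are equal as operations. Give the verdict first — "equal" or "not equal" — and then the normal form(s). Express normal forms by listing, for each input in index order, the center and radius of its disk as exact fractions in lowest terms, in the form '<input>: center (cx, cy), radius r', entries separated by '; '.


equal — both sides give a1: center (-1/2, 0), radius 1/7; a2: center (-7/16, 7/16), radius 1/56; a3: center (-9/16, 9/16), radius 1/384; a4: center (-53/96, 9/16), radius 1/336

Reducing the first expression gives a1: center (-1/2, 0), radius 1/7; a2: center (-7/16, 7/16), radius 1/56; a3: center (-9/16, 9/16), radius 1/384; a4: center (-53/96, 9/16), radius 1/336
Reducing the second expression gives a1: center (-1/2, 0), radius 1/7; a2: center (-7/16, 7/16), radius 1/56; a3: center (-9/16, 9/16), radius 1/384; a4: center (-53/96, 9/16), radius 1/336
The forms coincide; equal.


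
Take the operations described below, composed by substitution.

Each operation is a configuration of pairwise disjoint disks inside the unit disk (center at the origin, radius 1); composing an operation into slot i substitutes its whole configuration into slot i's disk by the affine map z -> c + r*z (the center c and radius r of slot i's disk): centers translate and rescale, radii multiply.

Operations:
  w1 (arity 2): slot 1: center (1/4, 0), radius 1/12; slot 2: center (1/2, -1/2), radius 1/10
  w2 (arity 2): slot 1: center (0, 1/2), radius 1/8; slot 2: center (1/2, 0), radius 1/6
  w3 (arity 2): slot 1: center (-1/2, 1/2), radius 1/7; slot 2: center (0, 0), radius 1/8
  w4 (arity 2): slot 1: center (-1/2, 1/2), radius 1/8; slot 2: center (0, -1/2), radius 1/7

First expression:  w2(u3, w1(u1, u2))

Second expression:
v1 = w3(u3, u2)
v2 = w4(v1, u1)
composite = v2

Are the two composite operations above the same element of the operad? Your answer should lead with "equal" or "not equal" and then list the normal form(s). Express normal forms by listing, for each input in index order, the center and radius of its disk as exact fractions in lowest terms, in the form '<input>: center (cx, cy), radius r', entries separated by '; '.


not equal; the first gives u1: center (13/24, 0), radius 1/72; u2: center (7/12, -1/12), radius 1/60; u3: center (0, 1/2), radius 1/8 and the second u1: center (0, -1/2), radius 1/7; u2: center (-1/2, 1/2), radius 1/64; u3: center (-9/16, 9/16), radius 1/56

Reducing the first expression gives u1: center (13/24, 0), radius 1/72; u2: center (7/12, -1/12), radius 1/60; u3: center (0, 1/2), radius 1/8
Reducing the second expression gives u1: center (0, -1/2), radius 1/7; u2: center (-1/2, 1/2), radius 1/64; u3: center (-9/16, 9/16), radius 1/56
Distinct normal forms: not equal.


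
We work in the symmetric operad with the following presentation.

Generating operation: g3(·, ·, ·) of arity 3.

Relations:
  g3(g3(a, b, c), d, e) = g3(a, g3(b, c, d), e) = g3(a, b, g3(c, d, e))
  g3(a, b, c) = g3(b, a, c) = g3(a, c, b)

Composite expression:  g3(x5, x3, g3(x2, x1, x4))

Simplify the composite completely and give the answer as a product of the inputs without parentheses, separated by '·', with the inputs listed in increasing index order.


Any arrangement under g3 is one operation, so sort the x-inputs.
g3(x2, x1, x4) unparenthesizes to x2 · x1 · x4
g3(x5, x3, g3(x2, x1, x4)) unparenthesizes to x5 · x3 · x2 · x1 · x4
putting the inputs in ascending order: x1 · x2 · x3 · x4 · x5

x1 · x2 · x3 · x4 · x5


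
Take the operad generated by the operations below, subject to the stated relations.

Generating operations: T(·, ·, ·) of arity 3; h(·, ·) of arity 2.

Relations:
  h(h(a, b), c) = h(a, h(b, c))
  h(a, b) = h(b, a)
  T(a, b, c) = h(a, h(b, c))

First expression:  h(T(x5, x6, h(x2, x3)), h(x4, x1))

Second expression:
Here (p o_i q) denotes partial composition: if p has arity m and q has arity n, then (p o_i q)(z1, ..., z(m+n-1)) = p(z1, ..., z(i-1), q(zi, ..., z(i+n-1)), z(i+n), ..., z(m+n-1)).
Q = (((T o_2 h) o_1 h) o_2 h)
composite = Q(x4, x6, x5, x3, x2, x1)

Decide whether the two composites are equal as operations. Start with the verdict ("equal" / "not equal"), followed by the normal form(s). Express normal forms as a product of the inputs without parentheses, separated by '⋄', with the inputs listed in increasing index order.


equal; both compose to x1 ⋄ x2 ⋄ x3 ⋄ x4 ⋄ x5 ⋄ x6

The first expression, normalized: x1 ⋄ x2 ⋄ x3 ⋄ x4 ⋄ x5 ⋄ x6
The second expression, normalized: x1 ⋄ x2 ⋄ x3 ⋄ x4 ⋄ x5 ⋄ x6
The forms coincide; equal.


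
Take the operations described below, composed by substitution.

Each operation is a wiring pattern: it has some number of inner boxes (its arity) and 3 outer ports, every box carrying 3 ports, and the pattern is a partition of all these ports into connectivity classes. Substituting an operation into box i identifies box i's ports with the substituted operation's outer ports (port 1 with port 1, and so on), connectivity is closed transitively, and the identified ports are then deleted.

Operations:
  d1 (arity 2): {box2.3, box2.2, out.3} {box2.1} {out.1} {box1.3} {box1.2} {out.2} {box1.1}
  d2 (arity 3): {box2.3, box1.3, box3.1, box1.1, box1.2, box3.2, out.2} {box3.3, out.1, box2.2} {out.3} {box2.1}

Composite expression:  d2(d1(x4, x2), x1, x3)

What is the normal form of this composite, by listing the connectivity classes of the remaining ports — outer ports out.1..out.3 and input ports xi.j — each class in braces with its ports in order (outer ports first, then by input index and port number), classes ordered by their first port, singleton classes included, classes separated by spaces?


{out.1, x1.2, x3.3} {out.2, x1.3, x2.2, x2.3, x3.1, x3.2} {out.3} {x1.1} {x2.1} {x4.1} {x4.2} {x4.3}

Two ports join when wires chain via d2-identified ports.
composing d1 on (x4, x2), with out.j its own outer ports: {out.1} {out.2} {out.3, x2.2, x2.3} {x2.1} {x4.1} {x4.2} {x4.3}
composing d2 on (x4, x2, x1, x3), with out.j its own outer ports: {out.1, x1.2, x3.3} {out.2, x1.3, x2.2, x2.3, x3.1, x3.2} {out.3} {x1.1} {x2.1} {x4.1} {x4.2} {x4.3}


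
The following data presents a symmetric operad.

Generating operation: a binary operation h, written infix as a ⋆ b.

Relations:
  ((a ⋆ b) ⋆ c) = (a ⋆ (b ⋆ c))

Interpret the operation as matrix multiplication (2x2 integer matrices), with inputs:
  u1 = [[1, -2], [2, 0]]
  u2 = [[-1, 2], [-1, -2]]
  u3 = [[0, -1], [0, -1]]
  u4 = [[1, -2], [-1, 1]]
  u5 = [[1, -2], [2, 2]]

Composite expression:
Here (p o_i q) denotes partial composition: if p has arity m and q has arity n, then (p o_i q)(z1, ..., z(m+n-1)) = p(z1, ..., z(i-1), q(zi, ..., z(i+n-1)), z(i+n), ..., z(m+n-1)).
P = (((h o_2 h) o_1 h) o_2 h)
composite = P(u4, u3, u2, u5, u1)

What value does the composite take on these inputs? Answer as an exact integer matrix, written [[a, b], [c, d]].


[[-9, 10], [0, 0]]

(u3 ⋆ u2) = [[1, 2], [1, 2]]
(u4 ⋆ (u3 ⋆ u2)) = [[-1, -2], [0, 0]]
(u5 ⋆ u1) = [[-3, -2], [6, -4]]
((u4 ⋆ (u3 ⋆ u2)) ⋆ (u5 ⋆ u1)) = [[-9, 10], [0, 0]]


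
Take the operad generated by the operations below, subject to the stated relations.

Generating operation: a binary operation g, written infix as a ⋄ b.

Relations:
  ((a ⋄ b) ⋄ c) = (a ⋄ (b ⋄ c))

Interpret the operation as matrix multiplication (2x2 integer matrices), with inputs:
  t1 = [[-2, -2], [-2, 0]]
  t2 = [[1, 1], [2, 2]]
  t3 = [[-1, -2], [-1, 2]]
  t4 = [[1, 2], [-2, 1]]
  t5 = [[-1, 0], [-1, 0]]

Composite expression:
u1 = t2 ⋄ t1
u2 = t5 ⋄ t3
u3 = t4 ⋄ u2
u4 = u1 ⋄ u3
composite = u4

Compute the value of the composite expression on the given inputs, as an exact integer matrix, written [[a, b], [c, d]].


[[-10, -20], [-20, -40]]

(t2 ⋄ t1) = [[-4, -2], [-8, -4]]
(t5 ⋄ t3) = [[1, 2], [1, 2]]
(t4 ⋄ (t5 ⋄ t3)) = [[3, 6], [-1, -2]]
((t2 ⋄ t1) ⋄ (t4 ⋄ (t5 ⋄ t3))) = [[-10, -20], [-20, -40]]


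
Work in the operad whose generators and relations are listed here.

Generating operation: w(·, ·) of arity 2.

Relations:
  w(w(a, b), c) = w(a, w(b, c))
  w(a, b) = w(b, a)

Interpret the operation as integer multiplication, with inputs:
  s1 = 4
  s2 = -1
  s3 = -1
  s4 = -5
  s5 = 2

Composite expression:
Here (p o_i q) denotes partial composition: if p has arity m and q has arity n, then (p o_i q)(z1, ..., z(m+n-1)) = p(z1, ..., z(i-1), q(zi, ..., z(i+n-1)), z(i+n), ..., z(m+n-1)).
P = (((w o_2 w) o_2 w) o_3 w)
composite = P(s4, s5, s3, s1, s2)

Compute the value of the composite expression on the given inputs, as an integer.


-40

w(s3, s1) = -4
w(s5, w(s3, s1)) = -8
w(w(s5, w(s3, s1)), s2) = 8
w(s4, w(w(s5, w(s3, s1)), s2)) = -40


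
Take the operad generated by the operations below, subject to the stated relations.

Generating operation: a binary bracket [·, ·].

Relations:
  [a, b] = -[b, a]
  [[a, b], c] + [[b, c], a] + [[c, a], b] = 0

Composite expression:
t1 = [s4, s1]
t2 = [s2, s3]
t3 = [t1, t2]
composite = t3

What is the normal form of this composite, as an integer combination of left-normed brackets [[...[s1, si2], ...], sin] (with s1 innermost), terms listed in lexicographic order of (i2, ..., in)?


-[[[s1, s4], s2], s3] + [[[s1, s4], s3], s2]

In the tensor algebra, words opening s1 carry the s1-anchored form.
Composite bracket: [[s4, s1], [s2, s3]]
Expanding via [a, b] = ab - ba: 8 signed words (2^3 = 8).
Collect the words opening with s1:
  the word s1s4s2s3 carries sign -1 and contributes -[[[s1, s4], s2], s3]
  the word s1s4s3s2 carries sign +1 and contributes +[[[s1, s4], s3], s2]


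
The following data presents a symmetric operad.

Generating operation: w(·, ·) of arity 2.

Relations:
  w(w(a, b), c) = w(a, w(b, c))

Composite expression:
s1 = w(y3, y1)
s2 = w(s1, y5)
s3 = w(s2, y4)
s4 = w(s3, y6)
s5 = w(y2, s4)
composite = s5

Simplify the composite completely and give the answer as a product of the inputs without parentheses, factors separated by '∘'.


Every regrouping of w is equal, so read the y-inputs in written order.
w(y3, y1) spells out as y3 ∘ y1
w(w(y3, y1), y5) spells out as y3 ∘ y1 ∘ y5
w(w(w(y3, y1), y5), y4) spells out as y3 ∘ y1 ∘ y5 ∘ y4
w(w(w(w(y3, y1), y5), y4), y6) spells out as y3 ∘ y1 ∘ y5 ∘ y4 ∘ y6
w(y2, w(w(w(w(y3, y1), y5), y4), y6)) spells out as y2 ∘ y3 ∘ y1 ∘ y5 ∘ y4 ∘ y6

y2 ∘ y3 ∘ y1 ∘ y5 ∘ y4 ∘ y6


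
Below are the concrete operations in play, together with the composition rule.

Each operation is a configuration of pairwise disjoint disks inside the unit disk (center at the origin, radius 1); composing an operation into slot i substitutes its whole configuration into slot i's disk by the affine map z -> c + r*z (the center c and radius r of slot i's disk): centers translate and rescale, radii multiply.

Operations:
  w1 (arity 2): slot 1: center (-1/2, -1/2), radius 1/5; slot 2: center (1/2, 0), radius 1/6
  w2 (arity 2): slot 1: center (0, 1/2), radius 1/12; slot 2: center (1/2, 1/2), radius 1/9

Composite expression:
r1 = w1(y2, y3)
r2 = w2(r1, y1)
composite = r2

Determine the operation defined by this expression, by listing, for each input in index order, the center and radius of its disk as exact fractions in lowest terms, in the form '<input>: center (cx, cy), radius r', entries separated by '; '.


y1: center (1/2, 1/2), radius 1/9; y2: center (-1/24, 11/24), radius 1/60; y3: center (1/24, 1/2), radius 1/72


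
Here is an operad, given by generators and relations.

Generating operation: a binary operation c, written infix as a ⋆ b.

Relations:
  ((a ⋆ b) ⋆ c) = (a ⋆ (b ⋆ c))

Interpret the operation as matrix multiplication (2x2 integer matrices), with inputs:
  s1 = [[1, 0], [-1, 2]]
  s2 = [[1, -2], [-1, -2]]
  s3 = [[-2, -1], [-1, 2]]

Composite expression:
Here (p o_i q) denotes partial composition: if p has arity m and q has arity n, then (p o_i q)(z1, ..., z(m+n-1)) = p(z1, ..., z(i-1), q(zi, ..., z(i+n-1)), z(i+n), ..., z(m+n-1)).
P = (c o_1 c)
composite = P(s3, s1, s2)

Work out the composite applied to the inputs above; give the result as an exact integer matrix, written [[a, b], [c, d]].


[[1, 6], [-7, -2]]


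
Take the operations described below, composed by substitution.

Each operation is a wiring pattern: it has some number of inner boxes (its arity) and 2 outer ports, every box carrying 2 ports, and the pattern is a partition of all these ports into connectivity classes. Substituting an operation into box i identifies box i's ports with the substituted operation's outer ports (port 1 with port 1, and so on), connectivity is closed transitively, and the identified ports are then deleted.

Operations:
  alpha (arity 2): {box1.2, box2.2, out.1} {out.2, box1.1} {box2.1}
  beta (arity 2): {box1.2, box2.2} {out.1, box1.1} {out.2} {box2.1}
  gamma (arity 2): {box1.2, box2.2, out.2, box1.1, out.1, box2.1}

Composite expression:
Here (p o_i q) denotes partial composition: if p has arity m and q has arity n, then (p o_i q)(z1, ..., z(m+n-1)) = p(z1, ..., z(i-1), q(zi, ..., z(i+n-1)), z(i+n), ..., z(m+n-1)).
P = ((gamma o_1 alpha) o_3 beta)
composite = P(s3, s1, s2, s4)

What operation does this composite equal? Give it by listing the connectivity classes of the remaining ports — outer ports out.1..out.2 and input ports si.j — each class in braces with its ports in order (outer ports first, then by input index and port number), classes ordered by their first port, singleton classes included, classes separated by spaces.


{out.1, out.2, s1.2, s2.1, s3.1, s3.2} {s1.1} {s2.2, s4.2} {s4.1}

Treat the ports identified at gamma as solder joints: merge, then drop.
through alpha, on inputs (s3, s1): {out.1, s1.2, s3.2} {out.2, s3.1} {s1.1} (out.j = stage outer ports)
through beta, on inputs (s2, s4): {out.1, s2.1} {out.2} {s2.2, s4.2} {s4.1} (out.j = stage outer ports)
through gamma, on inputs (s3, s1, s2, s4): {out.1, out.2, s1.2, s2.1, s3.1, s3.2} {s1.1} {s2.2, s4.2} {s4.1} (out.j = stage outer ports)


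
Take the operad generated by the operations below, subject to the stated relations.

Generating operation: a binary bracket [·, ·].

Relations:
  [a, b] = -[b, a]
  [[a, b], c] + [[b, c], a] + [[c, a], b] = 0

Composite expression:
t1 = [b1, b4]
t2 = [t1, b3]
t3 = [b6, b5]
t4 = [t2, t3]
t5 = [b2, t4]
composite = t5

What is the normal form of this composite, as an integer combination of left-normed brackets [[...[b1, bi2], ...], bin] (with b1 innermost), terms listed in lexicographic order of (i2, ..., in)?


Expand each bracket as ab - ba; the b1-initial words give the coefficients.
Composite bracket: [b2, [[[b1, b4], b3], [b6, b5]]]
Expanding via [a, b] = ab - ba: 32 signed words (2^5 = 32).
Keep just the words that open with b1:
  sign of b1b4b3b5b6b2 is +1, so it contributes +[[[[[b1, b4], b3], b5], b6], b2]
  sign of b1b4b3b6b5b2 is -1, so it contributes -[[[[[b1, b4], b3], b6], b5], b2]

[[[[[b1, b4], b3], b5], b6], b2] - [[[[[b1, b4], b3], b6], b5], b2]


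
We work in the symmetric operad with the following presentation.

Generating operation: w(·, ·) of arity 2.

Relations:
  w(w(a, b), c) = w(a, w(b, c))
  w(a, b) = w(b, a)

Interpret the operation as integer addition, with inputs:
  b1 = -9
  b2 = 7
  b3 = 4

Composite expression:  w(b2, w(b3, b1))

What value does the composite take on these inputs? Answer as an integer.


2

w(b3, b1) = -5
w(b2, w(b3, b1)) = 2


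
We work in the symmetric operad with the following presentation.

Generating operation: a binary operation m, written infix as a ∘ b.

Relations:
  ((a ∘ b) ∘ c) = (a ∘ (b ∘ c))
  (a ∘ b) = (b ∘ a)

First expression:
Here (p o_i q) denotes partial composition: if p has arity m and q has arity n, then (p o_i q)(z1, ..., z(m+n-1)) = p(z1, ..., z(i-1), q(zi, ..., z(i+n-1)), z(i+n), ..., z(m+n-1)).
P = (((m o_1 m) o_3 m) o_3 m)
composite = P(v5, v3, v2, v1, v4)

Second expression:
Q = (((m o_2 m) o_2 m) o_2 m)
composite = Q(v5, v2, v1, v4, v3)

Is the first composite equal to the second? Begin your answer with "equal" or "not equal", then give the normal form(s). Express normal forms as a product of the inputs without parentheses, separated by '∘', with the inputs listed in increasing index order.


equal — both sides give v1 ∘ v2 ∘ v3 ∘ v4 ∘ v5

The first expression reduces to v1 ∘ v2 ∘ v3 ∘ v4 ∘ v5
The second expression reduces to v1 ∘ v2 ∘ v3 ∘ v4 ∘ v5
The normal forms match — equal.


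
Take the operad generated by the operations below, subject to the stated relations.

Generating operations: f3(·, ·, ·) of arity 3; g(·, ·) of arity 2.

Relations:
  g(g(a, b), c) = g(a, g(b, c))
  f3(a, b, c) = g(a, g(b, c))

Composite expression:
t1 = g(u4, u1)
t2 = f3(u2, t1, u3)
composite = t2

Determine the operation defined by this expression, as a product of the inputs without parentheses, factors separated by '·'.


Every regrouping of f3 is equal, so read the u-inputs in written order.
g(u4, u1) reduces to u4 · u1
f3(u2, g(u4, u1), u3) reduces to u2 · u4 · u1 · u3

u2 · u4 · u1 · u3


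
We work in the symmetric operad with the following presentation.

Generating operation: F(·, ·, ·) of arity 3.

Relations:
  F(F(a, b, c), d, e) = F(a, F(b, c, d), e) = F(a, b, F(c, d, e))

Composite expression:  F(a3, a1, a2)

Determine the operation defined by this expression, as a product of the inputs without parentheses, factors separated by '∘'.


a3 ∘ a1 ∘ a2

Every regrouping of F is equal, so read the a-inputs in written order.
F(a3, a1, a2) reduces to a3 ∘ a1 ∘ a2


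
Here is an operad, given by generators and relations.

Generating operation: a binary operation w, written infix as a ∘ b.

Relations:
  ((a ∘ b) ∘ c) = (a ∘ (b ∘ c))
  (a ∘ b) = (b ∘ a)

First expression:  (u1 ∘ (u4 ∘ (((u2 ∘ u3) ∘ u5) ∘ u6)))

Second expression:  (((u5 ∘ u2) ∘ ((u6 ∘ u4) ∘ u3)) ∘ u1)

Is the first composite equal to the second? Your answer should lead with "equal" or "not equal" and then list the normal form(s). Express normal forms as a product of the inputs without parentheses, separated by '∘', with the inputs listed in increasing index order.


equal — both sides give u1 ∘ u2 ∘ u3 ∘ u4 ∘ u5 ∘ u6

Reducing the first expression gives u1 ∘ u2 ∘ u3 ∘ u4 ∘ u5 ∘ u6
Reducing the second expression gives u1 ∘ u2 ∘ u3 ∘ u4 ∘ u5 ∘ u6
Identical normal forms: equal.


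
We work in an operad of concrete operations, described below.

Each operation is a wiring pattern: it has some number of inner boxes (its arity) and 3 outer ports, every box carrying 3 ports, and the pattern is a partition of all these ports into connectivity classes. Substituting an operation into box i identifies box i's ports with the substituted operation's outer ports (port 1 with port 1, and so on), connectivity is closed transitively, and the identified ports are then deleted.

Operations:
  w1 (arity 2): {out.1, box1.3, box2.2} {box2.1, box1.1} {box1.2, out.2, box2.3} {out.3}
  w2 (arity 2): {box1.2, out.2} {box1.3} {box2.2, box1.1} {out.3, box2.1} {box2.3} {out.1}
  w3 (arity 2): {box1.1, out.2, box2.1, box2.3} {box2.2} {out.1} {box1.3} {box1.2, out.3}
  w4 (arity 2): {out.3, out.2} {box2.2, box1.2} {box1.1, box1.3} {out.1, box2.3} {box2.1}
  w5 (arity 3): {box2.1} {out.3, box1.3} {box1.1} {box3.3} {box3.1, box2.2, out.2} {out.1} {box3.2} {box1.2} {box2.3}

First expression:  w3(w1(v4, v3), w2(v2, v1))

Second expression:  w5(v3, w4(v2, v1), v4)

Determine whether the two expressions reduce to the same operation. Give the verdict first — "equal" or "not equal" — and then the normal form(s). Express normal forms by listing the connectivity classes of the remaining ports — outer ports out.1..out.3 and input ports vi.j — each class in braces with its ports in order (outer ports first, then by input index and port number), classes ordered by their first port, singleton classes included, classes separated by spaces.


not equal; first: {out.1} {out.2, v1.1, v3.2, v4.3} {out.3, v3.3, v4.2} {v1.2, v2.1} {v1.3} {v2.2} {v2.3} {v3.1, v4.1}; second: {out.1} {out.2, v4.1} {out.3, v3.3} {v1.1} {v1.2, v2.2} {v1.3} {v2.1, v2.3} {v3.1} {v3.2} {v4.2} {v4.3}


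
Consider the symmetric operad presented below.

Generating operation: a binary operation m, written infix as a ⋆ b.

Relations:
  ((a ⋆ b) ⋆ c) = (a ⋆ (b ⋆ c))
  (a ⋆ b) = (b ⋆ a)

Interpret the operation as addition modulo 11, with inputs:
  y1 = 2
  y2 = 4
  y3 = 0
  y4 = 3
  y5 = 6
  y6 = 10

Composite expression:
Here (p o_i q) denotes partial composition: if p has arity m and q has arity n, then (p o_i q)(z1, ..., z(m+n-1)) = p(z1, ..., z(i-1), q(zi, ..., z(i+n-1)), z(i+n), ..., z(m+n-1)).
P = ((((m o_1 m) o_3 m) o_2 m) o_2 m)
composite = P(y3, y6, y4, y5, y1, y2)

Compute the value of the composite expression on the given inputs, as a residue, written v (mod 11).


3 (mod 11)


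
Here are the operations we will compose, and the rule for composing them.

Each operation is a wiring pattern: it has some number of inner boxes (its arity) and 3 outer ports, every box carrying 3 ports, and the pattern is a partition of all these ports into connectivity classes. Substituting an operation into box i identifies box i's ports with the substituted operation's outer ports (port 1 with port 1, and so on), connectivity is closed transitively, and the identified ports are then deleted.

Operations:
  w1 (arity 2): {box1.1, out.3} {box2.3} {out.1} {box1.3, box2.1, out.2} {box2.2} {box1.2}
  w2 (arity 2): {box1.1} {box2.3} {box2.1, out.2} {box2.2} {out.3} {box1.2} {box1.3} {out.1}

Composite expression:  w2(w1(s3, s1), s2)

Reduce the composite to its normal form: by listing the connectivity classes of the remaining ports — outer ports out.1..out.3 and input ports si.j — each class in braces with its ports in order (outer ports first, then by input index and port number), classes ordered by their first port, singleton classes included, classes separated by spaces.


{out.1} {out.2, s2.1} {out.3} {s1.1, s3.3} {s1.2} {s1.3} {s2.2} {s2.3} {s3.1} {s3.2}

After gluing at w2, chains via deleted ports link the s-ports.
stage w1: inputs (s3, s1), connectivity {out.1} {out.2, s1.1, s3.3} {out.3, s3.1} {s1.2} {s1.3} {s3.2}, out.j its boundary
stage w2: inputs (s3, s1, s2), connectivity {out.1} {out.2, s2.1} {out.3} {s1.1, s3.3} {s1.2} {s1.3} {s2.2} {s2.3} {s3.1} {s3.2}, out.j its boundary


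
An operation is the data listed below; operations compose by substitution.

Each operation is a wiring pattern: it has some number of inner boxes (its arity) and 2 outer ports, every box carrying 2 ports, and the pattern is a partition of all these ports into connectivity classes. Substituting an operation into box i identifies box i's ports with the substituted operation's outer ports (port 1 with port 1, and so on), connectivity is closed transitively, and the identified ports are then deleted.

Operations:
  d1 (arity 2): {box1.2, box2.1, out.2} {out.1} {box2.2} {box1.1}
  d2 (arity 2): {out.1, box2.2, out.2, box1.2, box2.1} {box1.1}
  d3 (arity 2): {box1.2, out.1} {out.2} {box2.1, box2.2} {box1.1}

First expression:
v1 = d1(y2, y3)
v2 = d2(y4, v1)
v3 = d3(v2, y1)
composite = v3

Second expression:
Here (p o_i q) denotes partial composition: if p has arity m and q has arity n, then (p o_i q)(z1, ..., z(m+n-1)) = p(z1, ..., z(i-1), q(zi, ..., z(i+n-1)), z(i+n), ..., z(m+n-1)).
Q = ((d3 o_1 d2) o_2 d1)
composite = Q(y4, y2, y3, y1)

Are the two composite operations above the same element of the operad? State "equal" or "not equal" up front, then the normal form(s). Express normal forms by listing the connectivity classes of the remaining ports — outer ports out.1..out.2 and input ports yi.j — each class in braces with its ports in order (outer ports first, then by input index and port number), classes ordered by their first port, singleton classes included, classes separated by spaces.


equal: each reduces to {out.1, y2.2, y3.1, y4.2} {out.2} {y1.1, y1.2} {y2.1} {y3.2} {y4.1}

In normal form, the first expression is {out.1, y2.2, y3.1, y4.2} {out.2} {y1.1, y1.2} {y2.1} {y3.2} {y4.1}
In normal form, the second expression is {out.1, y2.2, y3.1, y4.2} {out.2} {y1.1, y1.2} {y2.1} {y3.2} {y4.1}
Both agree, so they are equal.


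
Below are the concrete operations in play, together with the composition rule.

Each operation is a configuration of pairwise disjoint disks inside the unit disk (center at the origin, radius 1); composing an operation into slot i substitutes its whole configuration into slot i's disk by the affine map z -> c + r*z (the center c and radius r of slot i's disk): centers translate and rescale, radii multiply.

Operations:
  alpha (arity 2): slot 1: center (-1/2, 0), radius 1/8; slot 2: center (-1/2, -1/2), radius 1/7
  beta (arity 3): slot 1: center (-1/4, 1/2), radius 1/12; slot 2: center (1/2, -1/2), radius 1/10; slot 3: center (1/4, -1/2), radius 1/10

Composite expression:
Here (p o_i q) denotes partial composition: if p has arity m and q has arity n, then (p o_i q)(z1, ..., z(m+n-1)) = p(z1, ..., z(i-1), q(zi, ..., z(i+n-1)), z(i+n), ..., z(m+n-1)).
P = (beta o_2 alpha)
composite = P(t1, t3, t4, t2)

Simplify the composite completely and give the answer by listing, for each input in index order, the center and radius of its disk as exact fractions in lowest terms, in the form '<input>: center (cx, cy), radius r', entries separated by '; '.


t1: center (-1/4, 1/2), radius 1/12; t2: center (1/4, -1/2), radius 1/10; t3: center (9/20, -1/2), radius 1/80; t4: center (9/20, -11/20), radius 1/70

Only the slot chain above each t matters under beta; compose those maps.
input t1: composing its 1 substitution step yields center (-1/4, 1/2), radius 1/12
input t3: composing its 2 substitution steps yields center (9/20, -1/2), radius 1/80
input t4: composing its 2 substitution steps yields center (9/20, -11/20), radius 1/70
input t2: composing its 1 substitution step yields center (1/4, -1/2), radius 1/10


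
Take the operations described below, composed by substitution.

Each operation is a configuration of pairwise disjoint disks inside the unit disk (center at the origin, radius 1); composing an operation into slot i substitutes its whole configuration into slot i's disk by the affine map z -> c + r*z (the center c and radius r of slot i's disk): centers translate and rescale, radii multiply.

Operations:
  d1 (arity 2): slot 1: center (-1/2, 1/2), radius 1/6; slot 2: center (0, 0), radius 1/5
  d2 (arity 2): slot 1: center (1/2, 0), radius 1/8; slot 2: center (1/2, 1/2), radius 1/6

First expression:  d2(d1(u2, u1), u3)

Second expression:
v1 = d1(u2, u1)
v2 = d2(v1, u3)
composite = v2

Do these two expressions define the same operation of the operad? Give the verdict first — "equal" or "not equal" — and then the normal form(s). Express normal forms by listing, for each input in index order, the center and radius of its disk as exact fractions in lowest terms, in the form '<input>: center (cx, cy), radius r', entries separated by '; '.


equal: each reduces to u1: center (1/2, 0), radius 1/40; u2: center (7/16, 1/16), radius 1/48; u3: center (1/2, 1/2), radius 1/6


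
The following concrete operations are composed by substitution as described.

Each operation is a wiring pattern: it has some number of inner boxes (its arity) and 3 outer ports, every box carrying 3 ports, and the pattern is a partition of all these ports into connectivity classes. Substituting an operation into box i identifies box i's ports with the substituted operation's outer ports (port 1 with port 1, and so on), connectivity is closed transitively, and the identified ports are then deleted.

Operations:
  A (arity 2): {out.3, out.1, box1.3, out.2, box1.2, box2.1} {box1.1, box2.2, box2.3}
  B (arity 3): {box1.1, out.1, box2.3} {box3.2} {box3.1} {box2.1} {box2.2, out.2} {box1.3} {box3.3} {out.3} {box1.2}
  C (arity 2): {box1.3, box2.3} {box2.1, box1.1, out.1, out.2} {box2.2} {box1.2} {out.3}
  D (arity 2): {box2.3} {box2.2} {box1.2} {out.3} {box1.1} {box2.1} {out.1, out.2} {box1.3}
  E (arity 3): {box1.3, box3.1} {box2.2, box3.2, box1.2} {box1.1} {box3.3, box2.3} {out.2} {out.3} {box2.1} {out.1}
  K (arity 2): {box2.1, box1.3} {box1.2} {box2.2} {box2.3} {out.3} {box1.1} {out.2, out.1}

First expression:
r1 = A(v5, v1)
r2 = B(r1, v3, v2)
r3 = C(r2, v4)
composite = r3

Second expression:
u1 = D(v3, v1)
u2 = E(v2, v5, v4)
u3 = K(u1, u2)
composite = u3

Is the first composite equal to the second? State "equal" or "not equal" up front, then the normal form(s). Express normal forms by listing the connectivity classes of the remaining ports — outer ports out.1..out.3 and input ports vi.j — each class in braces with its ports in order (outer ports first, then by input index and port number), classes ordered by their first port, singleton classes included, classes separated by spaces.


In normal form, the first expression is {out.1, out.2, v1.1, v3.3, v4.1, v5.2, v5.3} {out.3} {v1.2, v1.3, v5.1} {v2.1} {v2.2} {v2.3} {v3.1} {v3.2} {v4.2} {v4.3}
In normal form, the second expression is {out.1, out.2} {out.3} {v1.1} {v1.2} {v1.3} {v2.1} {v2.2, v4.2, v5.2} {v2.3, v4.1} {v3.1} {v3.2} {v3.3} {v4.3, v5.3} {v5.1}
Distinct normal forms: not equal.

not equal: they reduce to {out.1, out.2, v1.1, v3.3, v4.1, v5.2, v5.3} {out.3} {v1.2, v1.3, v5.1} {v2.1} {v2.2} {v2.3} {v3.1} {v3.2} {v4.2} {v4.3} and {out.1, out.2} {out.3} {v1.1} {v1.2} {v1.3} {v2.1} {v2.2, v4.2, v5.2} {v2.3, v4.1} {v3.1} {v3.2} {v3.3} {v4.3, v5.3} {v5.1}


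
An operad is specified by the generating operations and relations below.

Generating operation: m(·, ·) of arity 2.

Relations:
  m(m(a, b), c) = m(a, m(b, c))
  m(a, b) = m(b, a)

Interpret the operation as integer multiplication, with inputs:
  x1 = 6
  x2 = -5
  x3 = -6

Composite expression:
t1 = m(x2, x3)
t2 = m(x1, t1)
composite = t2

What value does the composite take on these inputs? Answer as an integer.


180

m(x2, x3) = 30
m(x1, m(x2, x3)) = 180


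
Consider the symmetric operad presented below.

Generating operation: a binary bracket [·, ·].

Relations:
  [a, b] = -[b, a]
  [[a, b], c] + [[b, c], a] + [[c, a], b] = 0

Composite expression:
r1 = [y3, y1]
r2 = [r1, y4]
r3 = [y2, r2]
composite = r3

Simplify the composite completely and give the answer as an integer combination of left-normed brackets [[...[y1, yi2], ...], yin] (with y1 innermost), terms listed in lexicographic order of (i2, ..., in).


A multilinear Lie element is pinned by y1-initial words (y1 innermost).
Composite bracket: [y2, [[y3, y1], y4]]
Under [a, b] = ab - ba we get 8 signed associative words (2^3 = 8).
Coefficients come from the y1-initial words:
  y1y3y4y2 (sign +1) contributes +[[[y1, y3], y4], y2]

[[[y1, y3], y4], y2]


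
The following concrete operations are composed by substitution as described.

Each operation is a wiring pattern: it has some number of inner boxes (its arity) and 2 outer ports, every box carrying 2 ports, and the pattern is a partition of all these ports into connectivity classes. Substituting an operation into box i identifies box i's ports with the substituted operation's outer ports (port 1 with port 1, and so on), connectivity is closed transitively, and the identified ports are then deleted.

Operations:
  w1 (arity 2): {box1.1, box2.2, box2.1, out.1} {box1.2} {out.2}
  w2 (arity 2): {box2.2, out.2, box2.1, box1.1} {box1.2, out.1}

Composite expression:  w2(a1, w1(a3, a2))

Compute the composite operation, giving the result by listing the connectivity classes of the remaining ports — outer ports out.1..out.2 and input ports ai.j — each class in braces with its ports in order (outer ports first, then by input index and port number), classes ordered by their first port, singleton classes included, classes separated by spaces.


After gluing at w2, chains via deleted ports link the a-ports.
stage w1: inputs (a3, a2), connectivity {out.1, a2.1, a2.2, a3.1} {out.2} {a3.2}, out.j its boundary
stage w2: inputs (a1, a3, a2), connectivity {out.1, a1.2} {out.2, a1.1, a2.1, a2.2, a3.1} {a3.2}, out.j its boundary

{out.1, a1.2} {out.2, a1.1, a2.1, a2.2, a3.1} {a3.2}


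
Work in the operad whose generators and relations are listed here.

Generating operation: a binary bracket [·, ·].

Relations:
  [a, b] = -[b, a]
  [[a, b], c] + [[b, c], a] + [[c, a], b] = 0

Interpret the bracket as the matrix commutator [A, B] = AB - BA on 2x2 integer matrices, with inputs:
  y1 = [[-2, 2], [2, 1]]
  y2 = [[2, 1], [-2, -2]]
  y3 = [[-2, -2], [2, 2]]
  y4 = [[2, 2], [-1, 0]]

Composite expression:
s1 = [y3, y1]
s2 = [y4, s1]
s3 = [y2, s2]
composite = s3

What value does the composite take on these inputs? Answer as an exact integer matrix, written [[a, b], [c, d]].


[[20, 36], [-8, -20]]

[y3, y1] = [[-8, -14], [2, 8]]
[y4, [y3, y1]] = [[-10, 4], [12, 10]]
[y2, [y4, [y3, y1]]] = [[20, 36], [-8, -20]]


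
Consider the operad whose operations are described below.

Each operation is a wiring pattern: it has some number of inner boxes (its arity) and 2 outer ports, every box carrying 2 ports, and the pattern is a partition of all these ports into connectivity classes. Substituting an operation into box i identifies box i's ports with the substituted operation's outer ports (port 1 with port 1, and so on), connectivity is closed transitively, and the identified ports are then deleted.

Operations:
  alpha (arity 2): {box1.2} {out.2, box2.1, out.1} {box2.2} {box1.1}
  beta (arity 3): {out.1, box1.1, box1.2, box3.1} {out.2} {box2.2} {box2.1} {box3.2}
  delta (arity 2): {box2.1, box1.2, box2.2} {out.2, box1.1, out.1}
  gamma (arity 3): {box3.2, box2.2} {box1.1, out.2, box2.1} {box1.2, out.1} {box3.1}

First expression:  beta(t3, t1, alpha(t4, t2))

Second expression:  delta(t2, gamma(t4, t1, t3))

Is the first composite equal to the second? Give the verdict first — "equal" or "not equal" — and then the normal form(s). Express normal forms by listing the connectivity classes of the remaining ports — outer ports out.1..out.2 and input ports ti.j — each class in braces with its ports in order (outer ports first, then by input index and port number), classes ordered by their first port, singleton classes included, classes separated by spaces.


The first expression reduces to {out.1, t2.1, t3.1, t3.2} {out.2} {t1.1} {t1.2} {t2.2} {t4.1} {t4.2}
The second expression reduces to {out.1, out.2, t2.1} {t1.1, t2.2, t4.1, t4.2} {t1.2, t3.2} {t3.1}
No match — not equal.

not equal; the first gives {out.1, t2.1, t3.1, t3.2} {out.2} {t1.1} {t1.2} {t2.2} {t4.1} {t4.2} and the second {out.1, out.2, t2.1} {t1.1, t2.2, t4.1, t4.2} {t1.2, t3.2} {t3.1}


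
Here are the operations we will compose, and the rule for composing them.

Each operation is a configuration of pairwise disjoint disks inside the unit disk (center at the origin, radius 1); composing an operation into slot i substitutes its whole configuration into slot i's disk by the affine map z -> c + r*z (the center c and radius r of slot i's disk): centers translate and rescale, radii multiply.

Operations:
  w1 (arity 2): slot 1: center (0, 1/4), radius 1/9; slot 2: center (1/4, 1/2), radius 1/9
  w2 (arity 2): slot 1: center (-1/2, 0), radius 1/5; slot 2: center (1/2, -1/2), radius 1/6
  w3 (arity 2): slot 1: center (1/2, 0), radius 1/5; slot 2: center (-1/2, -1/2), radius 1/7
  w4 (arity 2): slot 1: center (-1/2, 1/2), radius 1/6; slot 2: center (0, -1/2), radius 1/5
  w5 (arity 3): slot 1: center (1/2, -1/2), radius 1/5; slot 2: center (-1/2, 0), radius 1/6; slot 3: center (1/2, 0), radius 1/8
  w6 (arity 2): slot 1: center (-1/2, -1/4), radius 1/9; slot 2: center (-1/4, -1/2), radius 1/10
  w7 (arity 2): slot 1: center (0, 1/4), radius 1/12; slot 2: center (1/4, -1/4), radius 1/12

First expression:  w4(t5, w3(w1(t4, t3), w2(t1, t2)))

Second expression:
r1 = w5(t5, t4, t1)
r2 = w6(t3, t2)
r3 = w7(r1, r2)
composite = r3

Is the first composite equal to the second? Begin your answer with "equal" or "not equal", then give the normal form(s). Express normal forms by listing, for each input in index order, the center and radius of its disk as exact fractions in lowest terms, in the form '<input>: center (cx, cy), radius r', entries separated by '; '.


not equal: they reduce to t1: center (-4/35, -3/5), radius 1/175; t2: center (-3/35, -43/70), radius 1/210; t3: center (11/100, -12/25), radius 1/225; t4: center (1/10, -49/100), radius 1/225; t5: center (-1/2, 1/2), radius 1/6 and t1: center (1/24, 1/4), radius 1/96; t2: center (11/48, -7/24), radius 1/120; t3: center (5/24, -13/48), radius 1/108; t4: center (-1/24, 1/4), radius 1/72; t5: center (1/24, 5/24), radius 1/60

In normal form, the first expression is t1: center (-4/35, -3/5), radius 1/175; t2: center (-3/35, -43/70), radius 1/210; t3: center (11/100, -12/25), radius 1/225; t4: center (1/10, -49/100), radius 1/225; t5: center (-1/2, 1/2), radius 1/6
In normal form, the second expression is t1: center (1/24, 1/4), radius 1/96; t2: center (11/48, -7/24), radius 1/120; t3: center (5/24, -13/48), radius 1/108; t4: center (-1/24, 1/4), radius 1/72; t5: center (1/24, 5/24), radius 1/60
Different reductions; not equal.
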